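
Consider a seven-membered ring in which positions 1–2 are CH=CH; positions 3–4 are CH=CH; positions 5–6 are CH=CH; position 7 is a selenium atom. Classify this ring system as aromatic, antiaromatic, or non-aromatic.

Every ring atom contributes a p orbital perpendicular to the ring (the double-bond atoms are sp², each contributing one p electron; the selenium donates one lone pair from its p orbital), so the π system is cyclic and fully conjugated.
Counting π electrons: 3 × 2 = 6 from the double-bond units + 2 from the Se atom = 8.
A 4n π count (8, n = 2) in a planar conjugated ring means antiaromatic.

Antiaromatic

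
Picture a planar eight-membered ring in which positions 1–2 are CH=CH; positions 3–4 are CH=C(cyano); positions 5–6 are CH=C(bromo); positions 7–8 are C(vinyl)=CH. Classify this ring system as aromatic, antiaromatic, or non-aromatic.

Antiaromatic

All ring atoms are sp² and supply a p orbital to the ring (the double-bond atoms are sp², each contributing one p electron); the conjugation is uninterrupted.
π-electron count: 4 × 2 = 8 from the 4 double-bond units.
8 = 4(2); a planar, fully conjugated 4n system is antiaromatic.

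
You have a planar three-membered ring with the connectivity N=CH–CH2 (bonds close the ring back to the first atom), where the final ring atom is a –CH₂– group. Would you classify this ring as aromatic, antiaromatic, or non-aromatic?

At the CH2 position, the tetrahedral CH₂ carbon is sp³ and has no p orbital in the ring π system; the ring's p-orbital overlap is broken there.
Hückel's rule only applies to fully conjugated rings, so this one is simply non-aromatic.

Non-aromatic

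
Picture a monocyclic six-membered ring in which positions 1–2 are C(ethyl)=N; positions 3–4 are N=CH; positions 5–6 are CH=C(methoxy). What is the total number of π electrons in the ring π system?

6

Check conjugation: each doubly-bonded ring atom is sp² with one p-orbital electron; each =N– nitrogen is pyridine-type (lone pair in the sp² plane, one electron in the p orbital) — every position has a p orbital, so the cyclic π system is continuous.
π-electron count: 3 × 2 = 6 from the 3 double-bond units.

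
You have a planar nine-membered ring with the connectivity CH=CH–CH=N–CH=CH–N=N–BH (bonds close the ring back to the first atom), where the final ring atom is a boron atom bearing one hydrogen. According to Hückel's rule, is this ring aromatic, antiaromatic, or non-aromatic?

Antiaromatic

Check conjugation: every atom in a ring double bond is sp² and brings one electron to the p orbital; the doubly-bonded nitrogens are pyridine-type — their lone pairs lie in the ring plane, leaving one electron in the p orbital; the boron has an empty p orbital — every position has a p orbital, so the cyclic π system is continuous.
Counting π electrons: 4 × 2 = 8 from the double-bond units + 0 from the BH atom = 8.
8 = 4(2); a planar, fully conjugated 4n system is antiaromatic.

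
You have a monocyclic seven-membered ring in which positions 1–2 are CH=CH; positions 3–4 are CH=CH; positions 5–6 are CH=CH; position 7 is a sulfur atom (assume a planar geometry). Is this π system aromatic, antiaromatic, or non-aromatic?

Every ring atom contributes a p orbital perpendicular to the ring (each doubly-bonded ring atom is sp² with one p-orbital electron; the sulfur donates one lone pair from its p orbital), so the π system is cyclic and fully conjugated.
π-electron count: 3 × 2 = 6 from the double-bond units + 2 from the S atom = 8.
With 8 = 4·2 π electrons, Hückel's rule classifies the planar ring as antiaromatic.

Antiaromatic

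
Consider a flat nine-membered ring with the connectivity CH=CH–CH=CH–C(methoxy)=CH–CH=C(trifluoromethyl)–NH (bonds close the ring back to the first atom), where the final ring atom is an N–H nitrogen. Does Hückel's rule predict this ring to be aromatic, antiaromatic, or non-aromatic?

Aromatic

The p orbitals form a continuous loop: each doubly-bonded ring atom is sp² with one p-orbital electron; the pyrrole-type nitrogen donates its lone pair from the p orbital. The ring is fully conjugated.
π-electron count: 4 × 2 = 8 from the double-bond units + 2 from the NH atom = 10.
With 10 π electrons (n = 2), the Hückel 4n+2 condition holds.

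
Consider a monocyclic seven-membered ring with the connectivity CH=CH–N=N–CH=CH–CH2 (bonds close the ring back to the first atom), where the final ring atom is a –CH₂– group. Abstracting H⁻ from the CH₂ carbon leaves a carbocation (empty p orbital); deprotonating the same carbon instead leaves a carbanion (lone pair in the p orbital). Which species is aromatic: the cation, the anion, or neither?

The cation

Both ions have a continuous loop of p orbitals — each ring atom is sp².
Cation: 3 × 2 + 0 = 6 π electrons → 4(1)+2, aromatic.
Anion: 3 × 2 + 2 = 8 π electrons → 4(2), antiaromatic.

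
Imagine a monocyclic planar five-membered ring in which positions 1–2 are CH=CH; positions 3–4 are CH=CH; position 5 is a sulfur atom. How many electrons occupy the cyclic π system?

Every ring atom contributes a p orbital perpendicular to the ring (every atom in a ring double bond is sp² and brings one electron to the p orbital; the sulfur donates one lone pair from its p orbital), so the π system is cyclic and fully conjugated.
Tallying contributions gives 2 × 2 = 4 from the double-bond units + 2 from the S atom = 6.
This is thiophene.

6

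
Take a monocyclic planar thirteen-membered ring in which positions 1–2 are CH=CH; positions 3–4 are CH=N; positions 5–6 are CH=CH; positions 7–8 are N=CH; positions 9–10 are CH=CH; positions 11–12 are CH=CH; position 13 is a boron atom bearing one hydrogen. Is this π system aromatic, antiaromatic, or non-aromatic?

The p orbitals form a continuous loop: every atom in a ring double bond is sp² and brings one electron to the p orbital; the doubly-bonded nitrogens are pyridine-type — their lone pairs lie in the ring plane, leaving one electron in the p orbital; the boron has an empty p orbital. The ring is fully conjugated.
Counting π electrons: 6 × 2 = 12 from the double-bond units + 0 from the BH atom = 12.
12 = 4(3); a planar, fully conjugated 4n system is antiaromatic.

Antiaromatic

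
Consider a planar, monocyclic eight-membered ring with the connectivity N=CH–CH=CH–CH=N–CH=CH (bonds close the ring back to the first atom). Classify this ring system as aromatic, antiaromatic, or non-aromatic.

Check conjugation: each doubly-bonded ring atom is sp² with one p-orbital electron; each =N– nitrogen is pyridine-type (lone pair in the sp² plane, one electron in the p orbital) — every position has a p orbital, so the cyclic π system is continuous.
Tallying contributions gives 4 × 2 = 8 from the 4 double-bond units.
A 4n π count (8, n = 2) in a planar conjugated ring means antiaromatic.

Antiaromatic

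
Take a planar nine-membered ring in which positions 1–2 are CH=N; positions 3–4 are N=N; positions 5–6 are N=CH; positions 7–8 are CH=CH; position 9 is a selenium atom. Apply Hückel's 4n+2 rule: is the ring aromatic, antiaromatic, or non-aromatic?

Aromatic

All ring atoms are sp² and supply a p orbital to the ring (the double-bond atoms are sp², each contributing one p electron; each sp² =N– keeps its lone pair in-plane and puts one electron into the π system; the selenium donates one lone pair from its p orbital); the conjugation is uninterrupted.
Adding the contributions, 4 × 2 = 8 from the double-bond units + 2 from the Se atom = 10.
Since 10 = 4·2 + 2, the ring meets the 4n+2 criterion.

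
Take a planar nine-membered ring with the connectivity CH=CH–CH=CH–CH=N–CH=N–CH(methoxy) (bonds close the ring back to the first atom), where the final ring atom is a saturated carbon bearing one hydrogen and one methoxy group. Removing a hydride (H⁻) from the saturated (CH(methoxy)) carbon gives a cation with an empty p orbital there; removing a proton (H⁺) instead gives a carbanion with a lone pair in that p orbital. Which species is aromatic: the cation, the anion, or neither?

In either ion the ring is fully conjugated: every atom, including the new sp² carbon, supplies a p orbital.
Cation: 4 × 2 + 0 = 8 π electrons → 4(2), antiaromatic.
Anion: 4 × 2 + 2 = 10 π electrons → 4(2)+2, aromatic.

The anion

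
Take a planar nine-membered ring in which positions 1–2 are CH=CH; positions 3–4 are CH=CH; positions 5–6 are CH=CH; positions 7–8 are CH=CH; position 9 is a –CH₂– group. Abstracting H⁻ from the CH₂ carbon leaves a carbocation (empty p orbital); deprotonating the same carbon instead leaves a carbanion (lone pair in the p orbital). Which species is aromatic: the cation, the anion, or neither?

The anion

Both ions have a continuous loop of p orbitals — each ring atom is sp².
Cation: 4 × 2 + 0 = 8 π electrons → 4(2), antiaromatic.
Anion: 4 × 2 + 2 = 10 π electrons → 4(2)+2, aromatic.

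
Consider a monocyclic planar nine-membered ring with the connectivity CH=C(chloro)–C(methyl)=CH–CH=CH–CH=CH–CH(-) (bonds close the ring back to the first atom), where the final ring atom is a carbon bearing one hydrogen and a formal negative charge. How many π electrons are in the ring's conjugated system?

10

Every ring atom contributes a p orbital perpendicular to the ring (every atom in a ring double bond is sp² and brings one electron to the p orbital; the carbanion's lone pair occupies the p orbital), so the π system is cyclic and fully conjugated.
Tallying contributions gives 4 × 2 = 8 from the double-bond units + 2 from the CH(-) atom = 10.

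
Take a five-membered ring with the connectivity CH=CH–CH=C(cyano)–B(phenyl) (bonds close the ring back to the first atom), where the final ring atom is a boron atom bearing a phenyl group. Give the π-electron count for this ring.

All ring atoms are sp² and supply a p orbital to the ring (each doubly-bonded ring atom is sp² with one p-orbital electron; the boron has an empty p orbital); the conjugation is uninterrupted.
Counting π electrons: 2 × 2 = 4 from the double-bond units + 0 from the B(phenyl) atom = 4.

4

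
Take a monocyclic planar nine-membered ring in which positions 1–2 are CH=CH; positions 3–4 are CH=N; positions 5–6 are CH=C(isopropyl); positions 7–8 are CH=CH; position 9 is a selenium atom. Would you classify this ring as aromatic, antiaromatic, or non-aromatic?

Aromatic

Every ring atom contributes a p orbital perpendicular to the ring (every atom in a ring double bond is sp² and brings one electron to the p orbital; the doubly-bonded nitrogens are pyridine-type — their lone pairs lie in the ring plane, leaving one electron in the p orbital; the selenium donates one lone pair from its p orbital), so the π system is cyclic and fully conjugated.
Adding the contributions, 4 × 2 = 8 from the double-bond units + 2 from the Se atom = 10.
Since 10 = 4·2 + 2, the ring meets the 4n+2 criterion.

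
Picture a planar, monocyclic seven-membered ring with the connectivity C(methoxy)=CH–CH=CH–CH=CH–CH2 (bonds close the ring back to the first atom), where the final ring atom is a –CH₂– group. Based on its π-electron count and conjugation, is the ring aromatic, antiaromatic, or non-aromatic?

At the CH2 position, the tetrahedral CH₂ carbon is sp³ and has no p orbital in the ring π system; the ring's p-orbital overlap is broken there.
Hückel's rule only applies to fully conjugated rings, so this one is simply non-aromatic.

Non-aromatic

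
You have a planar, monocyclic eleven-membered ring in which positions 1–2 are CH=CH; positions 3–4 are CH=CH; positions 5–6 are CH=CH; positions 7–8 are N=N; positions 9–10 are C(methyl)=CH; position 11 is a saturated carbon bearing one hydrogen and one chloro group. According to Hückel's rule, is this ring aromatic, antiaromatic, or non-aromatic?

Because that saturated carbon is sp³ and has no p orbital in the ring π system at the CH(chloro) position, the π system cannot extend all the way around the ring.
Hückel's rule only applies to fully conjugated rings, so this one is simply non-aromatic.

Non-aromatic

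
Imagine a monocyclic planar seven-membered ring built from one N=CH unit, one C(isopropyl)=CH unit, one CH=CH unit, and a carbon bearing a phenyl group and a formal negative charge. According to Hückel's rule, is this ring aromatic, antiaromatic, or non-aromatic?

Check conjugation: the double-bond atoms are sp², each contributing one p electron; the doubly-bonded nitrogens are pyridine-type — their lone pairs lie in the ring plane, leaving one electron in the p orbital; the carbanion's lone pair occupies the p orbital — every position has a p orbital, so the cyclic π system is continuous.
Adding the contributions, 3 × 2 = 6 from the double-bond units + 2 from the C(phenyl)(-) atom = 8.
With 8 = 4·2 π electrons, Hückel's rule classifies the planar ring as antiaromatic.

Antiaromatic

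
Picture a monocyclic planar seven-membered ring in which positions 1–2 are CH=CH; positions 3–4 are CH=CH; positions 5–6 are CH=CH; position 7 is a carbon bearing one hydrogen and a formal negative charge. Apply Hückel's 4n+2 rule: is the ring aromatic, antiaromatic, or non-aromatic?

Antiaromatic

Every ring atom contributes a p orbital perpendicular to the ring (every atom in a ring double bond is sp² and brings one electron to the p orbital; the carbanion's lone pair occupies the p orbital), so the π system is cyclic and fully conjugated.
Tallying contributions gives 3 × 2 = 6 from the double-bond units + 2 from the CH(-) atom = 8.
A 4n π count (8, n = 2) in a planar conjugated ring means antiaromatic.
(The species described is the cycloheptatrienyl anion.)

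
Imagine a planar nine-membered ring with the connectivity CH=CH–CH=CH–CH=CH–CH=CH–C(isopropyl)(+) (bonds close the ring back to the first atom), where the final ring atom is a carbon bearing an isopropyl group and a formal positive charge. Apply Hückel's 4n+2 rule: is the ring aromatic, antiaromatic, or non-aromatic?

Antiaromatic

All ring atoms are sp² and supply a p orbital to the ring (the double-bond atoms are sp², each contributing one p electron; the carbocation has an empty p orbital); the conjugation is uninterrupted.
π-electron count: 4 × 2 = 8 from the double-bond units + 0 from the C(isopropyl)(+) atom = 8.
With 8 = 4·2 π electrons, Hückel's rule classifies the planar ring as antiaromatic.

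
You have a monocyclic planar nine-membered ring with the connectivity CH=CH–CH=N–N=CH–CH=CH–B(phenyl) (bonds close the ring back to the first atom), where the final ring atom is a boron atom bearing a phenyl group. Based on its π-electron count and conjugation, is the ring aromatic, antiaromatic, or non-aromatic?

Antiaromatic

All ring atoms are sp² and supply a p orbital to the ring (every atom in a ring double bond is sp² and brings one electron to the p orbital; the doubly-bonded nitrogens are pyridine-type — their lone pairs lie in the ring plane, leaving one electron in the p orbital; the boron has an empty p orbital); the conjugation is uninterrupted.
Counting π electrons: 4 × 2 = 8 from the double-bond units + 0 from the B(phenyl) atom = 8.
8 is a 4n count (n = 2), so the planar conjugated ring is antiaromatic.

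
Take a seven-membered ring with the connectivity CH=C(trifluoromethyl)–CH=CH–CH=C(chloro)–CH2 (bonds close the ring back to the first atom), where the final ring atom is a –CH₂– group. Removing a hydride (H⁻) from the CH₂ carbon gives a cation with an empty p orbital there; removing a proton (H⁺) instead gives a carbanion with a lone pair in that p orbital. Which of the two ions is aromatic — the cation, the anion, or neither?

The cation

In both ions every ring atom is sp² and contributes a p orbital, so both rings are fully conjugated.
Cation: 3 × 2 + 0 = 6 π electrons → 4(1)+2, aromatic.
Anion: 3 × 2 + 2 = 8 π electrons → 4(2), antiaromatic.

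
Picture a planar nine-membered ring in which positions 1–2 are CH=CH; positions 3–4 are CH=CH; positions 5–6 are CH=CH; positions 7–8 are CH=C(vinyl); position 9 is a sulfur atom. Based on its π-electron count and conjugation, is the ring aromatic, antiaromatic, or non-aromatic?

Check conjugation: the double-bond atoms are sp², each contributing one p electron; the sulfur donates one lone pair from its p orbital — every position has a p orbital, so the cyclic π system is continuous.
Counting π electrons: 4 × 2 = 8 from the double-bond units + 2 from the S atom = 10.
With 10 π electrons (n = 2), the Hückel 4n+2 condition holds.

Aromatic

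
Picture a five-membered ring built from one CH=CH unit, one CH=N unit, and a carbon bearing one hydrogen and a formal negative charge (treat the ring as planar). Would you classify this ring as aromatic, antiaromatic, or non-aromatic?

Every ring atom contributes a p orbital perpendicular to the ring (every atom in a ring double bond is sp² and brings one electron to the p orbital; each sp² =N– keeps its lone pair in-plane and puts one electron into the π system; the carbanion's lone pair occupies the p orbital), so the π system is cyclic and fully conjugated.
Adding the contributions, 2 × 2 = 4 from the double-bond units + 2 from the CH(-) atom = 6.
6 = 4(1) + 2, which satisfies Hückel's 4n+2 rule.

Aromatic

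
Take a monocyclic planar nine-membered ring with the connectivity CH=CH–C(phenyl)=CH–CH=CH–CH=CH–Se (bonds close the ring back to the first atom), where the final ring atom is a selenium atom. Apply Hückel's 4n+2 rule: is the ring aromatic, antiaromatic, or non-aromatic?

Every ring atom contributes a p orbital perpendicular to the ring (every atom in a ring double bond is sp² and brings one electron to the p orbital; the selenium donates one lone pair from its p orbital), so the π system is cyclic and fully conjugated.
Tallying contributions gives 4 × 2 = 8 from the double-bond units + 2 from the Se atom = 10.
10 = 4(2) + 2, which satisfies Hückel's 4n+2 rule.

Aromatic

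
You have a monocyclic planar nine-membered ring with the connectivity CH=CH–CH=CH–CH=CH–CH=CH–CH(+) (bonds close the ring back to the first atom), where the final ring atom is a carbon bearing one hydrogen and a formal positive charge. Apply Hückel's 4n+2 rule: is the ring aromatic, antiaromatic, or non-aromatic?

Antiaromatic

Check conjugation: every atom in a ring double bond is sp² and brings one electron to the p orbital; the carbocation has an empty p orbital — every position has a p orbital, so the cyclic π system is continuous.
Adding the contributions, 4 × 2 = 8 from the double-bond units + 0 from the CH(+) atom = 8.
8 is a 4n count (n = 2), so the planar conjugated ring is antiaromatic.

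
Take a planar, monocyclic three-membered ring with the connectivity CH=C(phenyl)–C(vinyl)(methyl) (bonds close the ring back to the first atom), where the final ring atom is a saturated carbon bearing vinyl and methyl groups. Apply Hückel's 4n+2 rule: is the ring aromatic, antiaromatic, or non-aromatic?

Non-aromatic

At the C(vinyl)(methyl) position, that saturated carbon is sp³ and has no p orbital in the ring π system; the ring's p-orbital overlap is broken there.
Broken conjugation rules out both aromaticity and antiaromaticity.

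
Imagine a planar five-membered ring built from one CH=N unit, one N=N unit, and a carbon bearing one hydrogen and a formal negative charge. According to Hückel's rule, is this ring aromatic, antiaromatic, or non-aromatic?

All ring atoms are sp² and supply a p orbital to the ring (each doubly-bonded ring atom is sp² with one p-orbital electron; each =N– nitrogen is pyridine-type (lone pair in the sp² plane, one electron in the p orbital); the carbanion's lone pair occupies the p orbital); the conjugation is uninterrupted.
Adding the contributions, 2 × 2 = 4 from the double-bond units + 2 from the CH(-) atom = 6.
Since 6 = 4·1 + 2, the ring meets the 4n+2 criterion.

Aromatic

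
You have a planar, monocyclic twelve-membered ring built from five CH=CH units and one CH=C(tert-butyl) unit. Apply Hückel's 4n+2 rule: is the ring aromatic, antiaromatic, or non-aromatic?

Antiaromatic

Every ring atom contributes a p orbital perpendicular to the ring (every atom in a ring double bond is sp² and brings one electron to the p orbital), so the π system is cyclic and fully conjugated.
Counting π electrons: 6 × 2 = 12 from the 6 double-bond units.
12 is a 4n count (n = 3), so the planar conjugated ring is antiaromatic.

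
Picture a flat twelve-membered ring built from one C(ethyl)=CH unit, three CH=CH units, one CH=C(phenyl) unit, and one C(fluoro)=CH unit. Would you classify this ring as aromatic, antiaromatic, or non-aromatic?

Antiaromatic

All ring atoms are sp² and supply a p orbital to the ring (every atom in a ring double bond is sp² and brings one electron to the p orbital); the conjugation is uninterrupted.
π-electron count: 6 × 2 = 12 from the 6 double-bond units.
A 4n π count (12, n = 3) in a planar conjugated ring means antiaromatic.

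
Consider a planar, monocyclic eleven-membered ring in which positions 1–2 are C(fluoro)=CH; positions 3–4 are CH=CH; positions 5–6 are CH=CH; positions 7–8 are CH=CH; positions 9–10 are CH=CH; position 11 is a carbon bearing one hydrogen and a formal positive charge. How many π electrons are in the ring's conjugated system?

Check conjugation: every atom in a ring double bond is sp² and brings one electron to the p orbital; the carbocation has an empty p orbital — every position has a p orbital, so the cyclic π system is continuous.
Counting π electrons: 5 × 2 = 10 from the double-bond units + 0 from the CH(+) atom = 10.

10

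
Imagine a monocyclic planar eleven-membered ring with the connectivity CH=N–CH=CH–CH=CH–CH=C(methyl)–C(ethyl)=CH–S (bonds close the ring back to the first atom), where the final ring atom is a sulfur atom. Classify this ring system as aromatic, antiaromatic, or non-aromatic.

Check conjugation: every atom in a ring double bond is sp² and brings one electron to the p orbital; each sp² =N– keeps its lone pair in-plane and puts one electron into the π system; the sulfur donates one lone pair from its p orbital — every position has a p orbital, so the cyclic π system is continuous.
π-electron count: 5 × 2 = 10 from the double-bond units + 2 from the S atom = 12.
12 is a 4n count (n = 3), so the planar conjugated ring is antiaromatic.

Antiaromatic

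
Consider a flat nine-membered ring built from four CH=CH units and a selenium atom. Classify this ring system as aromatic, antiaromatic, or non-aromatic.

Aromatic

The p orbitals form a continuous loop: each doubly-bonded ring atom is sp² with one p-orbital electron; the selenium donates one lone pair from its p orbital. The ring is fully conjugated.
π-electron count: 4 × 2 = 8 from the double-bond units + 2 from the Se atom = 10.
Since 10 = 4·2 + 2, the ring meets the 4n+2 criterion.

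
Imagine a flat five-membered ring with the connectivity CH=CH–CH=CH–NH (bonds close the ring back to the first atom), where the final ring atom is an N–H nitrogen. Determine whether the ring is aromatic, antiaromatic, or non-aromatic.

Aromatic

Check conjugation: every atom in a ring double bond is sp² and brings one electron to the p orbital; the pyrrole-type nitrogen donates its lone pair from the p orbital — every position has a p orbital, so the cyclic π system is continuous.
π-electron count: 2 × 2 = 4 from the double-bond units + 2 from the NH atom = 6.
With 6 π electrons (n = 1), the Hückel 4n+2 condition holds.
(This ring is pyrrole.)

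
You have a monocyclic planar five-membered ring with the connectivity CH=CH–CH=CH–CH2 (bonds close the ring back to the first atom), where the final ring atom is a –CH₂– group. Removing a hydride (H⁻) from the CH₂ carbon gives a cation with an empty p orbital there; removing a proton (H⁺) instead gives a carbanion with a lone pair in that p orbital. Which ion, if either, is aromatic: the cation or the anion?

The anion

In both ions every ring atom is sp² and contributes a p orbital, so both rings are fully conjugated.
Cation: 2 × 2 + 0 = 4 π electrons → 4(1), antiaromatic.
Anion: 2 × 2 + 2 = 6 π electrons → 4(1)+2, aromatic.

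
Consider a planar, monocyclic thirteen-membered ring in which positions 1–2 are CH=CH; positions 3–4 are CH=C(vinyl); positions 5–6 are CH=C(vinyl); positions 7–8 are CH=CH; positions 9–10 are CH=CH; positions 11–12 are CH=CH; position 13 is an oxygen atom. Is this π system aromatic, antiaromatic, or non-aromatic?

Check conjugation: the double-bond atoms are sp², each contributing one p electron; the oxygen donates one lone pair from its p orbital — every position has a p orbital, so the cyclic π system is continuous.
π-electron count: 6 × 2 = 12 from the double-bond units + 2 from the O atom = 14.
With 14 π electrons (n = 3), the Hückel 4n+2 condition holds.

Aromatic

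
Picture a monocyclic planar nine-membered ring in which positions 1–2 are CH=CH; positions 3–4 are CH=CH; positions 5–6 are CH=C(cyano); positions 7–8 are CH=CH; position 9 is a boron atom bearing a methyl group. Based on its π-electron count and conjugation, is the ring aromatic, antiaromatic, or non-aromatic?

Check conjugation: the double-bond atoms are sp², each contributing one p electron; the boron has an empty p orbital — every position has a p orbital, so the cyclic π system is continuous.
π-electron count: 4 × 2 = 8 from the double-bond units + 0 from the B(methyl) atom = 8.
8 = 4(2); a planar, fully conjugated 4n system is antiaromatic.

Antiaromatic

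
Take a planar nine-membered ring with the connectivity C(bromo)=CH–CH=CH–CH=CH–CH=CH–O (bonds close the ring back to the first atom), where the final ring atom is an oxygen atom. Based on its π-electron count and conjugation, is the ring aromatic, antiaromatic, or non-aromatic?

Aromatic

The p orbitals form a continuous loop: each doubly-bonded ring atom is sp² with one p-orbital electron; the oxygen donates one lone pair from its p orbital. The ring is fully conjugated.
Tallying contributions gives 4 × 2 = 8 from the double-bond units + 2 from the O atom = 10.
With 10 π electrons (n = 2), the Hückel 4n+2 condition holds.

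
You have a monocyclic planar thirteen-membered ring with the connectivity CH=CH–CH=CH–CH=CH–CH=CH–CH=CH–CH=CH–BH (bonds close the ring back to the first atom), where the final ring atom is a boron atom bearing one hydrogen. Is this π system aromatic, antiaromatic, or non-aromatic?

All ring atoms are sp² and supply a p orbital to the ring (each doubly-bonded ring atom is sp² with one p-orbital electron; the boron has an empty p orbital); the conjugation is uninterrupted.
Adding the contributions, 6 × 2 = 12 from the double-bond units + 0 from the BH atom = 12.
A 4n π count (12, n = 3) in a planar conjugated ring means antiaromatic.

Antiaromatic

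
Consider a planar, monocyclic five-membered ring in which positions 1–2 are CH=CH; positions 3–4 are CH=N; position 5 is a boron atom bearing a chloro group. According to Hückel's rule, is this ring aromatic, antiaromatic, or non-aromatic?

Antiaromatic

Check conjugation: every atom in a ring double bond is sp² and brings one electron to the p orbital; each sp² =N– keeps its lone pair in-plane and puts one electron into the π system; the boron has an empty p orbital — every position has a p orbital, so the cyclic π system is continuous.
Counting π electrons: 2 × 2 = 4 from the double-bond units + 0 from the B(chloro) atom = 4.
A 4n π count (4, n = 1) in a planar conjugated ring means antiaromatic.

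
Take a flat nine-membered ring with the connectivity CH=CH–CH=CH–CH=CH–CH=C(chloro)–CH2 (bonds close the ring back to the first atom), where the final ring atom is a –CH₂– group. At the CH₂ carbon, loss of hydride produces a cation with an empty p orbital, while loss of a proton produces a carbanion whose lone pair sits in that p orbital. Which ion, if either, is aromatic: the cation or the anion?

In either ion the ring is fully conjugated: every atom, including the new sp² carbon, supplies a p orbital.
Cation: 4 × 2 + 0 = 8 π electrons → 4(2), antiaromatic.
Anion: 4 × 2 + 2 = 10 π electrons → 4(2)+2, aromatic.

The anion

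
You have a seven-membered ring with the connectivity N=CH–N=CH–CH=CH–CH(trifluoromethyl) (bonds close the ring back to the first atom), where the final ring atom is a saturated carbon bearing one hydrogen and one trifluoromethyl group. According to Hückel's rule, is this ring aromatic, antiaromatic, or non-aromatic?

At the CH(trifluoromethyl) position, that saturated carbon is sp³ and has no p orbital in the ring π system; the ring's p-orbital overlap is broken there.
Hückel's rule only applies to fully conjugated rings, so this one is simply non-aromatic.

Non-aromatic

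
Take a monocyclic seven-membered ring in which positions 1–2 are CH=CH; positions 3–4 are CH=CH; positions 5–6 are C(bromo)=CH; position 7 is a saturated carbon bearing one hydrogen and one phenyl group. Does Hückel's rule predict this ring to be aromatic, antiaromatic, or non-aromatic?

Non-aromatic

The CH(phenyl) position has four σ bonds — that saturated carbon is sp³ and has no p orbital in the ring π system — so the cyclic conjugation is interrupted.
Hückel's rule only applies to fully conjugated rings, so this one is simply non-aromatic.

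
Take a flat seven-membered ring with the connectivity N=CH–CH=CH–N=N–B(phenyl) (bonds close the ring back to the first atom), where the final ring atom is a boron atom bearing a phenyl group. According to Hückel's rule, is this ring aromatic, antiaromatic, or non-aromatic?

Aromatic

Check conjugation: the double-bond atoms are sp², each contributing one p electron; each =N– nitrogen is pyridine-type (lone pair in the sp² plane, one electron in the p orbital); the boron has an empty p orbital — every position has a p orbital, so the cyclic π system is continuous.
Counting π electrons: 3 × 2 = 6 from the double-bond units + 0 from the B(phenyl) atom = 6.
That gives a 4n+2 count (6, n = 1).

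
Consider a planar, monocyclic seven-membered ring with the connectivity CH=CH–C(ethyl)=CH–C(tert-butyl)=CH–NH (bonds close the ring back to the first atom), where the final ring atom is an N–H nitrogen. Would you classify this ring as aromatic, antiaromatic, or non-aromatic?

Every ring atom contributes a p orbital perpendicular to the ring (each doubly-bonded ring atom is sp² with one p-orbital electron; the pyrrole-type nitrogen donates its lone pair from the p orbital), so the π system is cyclic and fully conjugated.
Adding the contributions, 3 × 2 = 6 from the double-bond units + 2 from the NH atom = 8.
With 8 = 4·2 π electrons, Hückel's rule classifies the planar ring as antiaromatic.

Antiaromatic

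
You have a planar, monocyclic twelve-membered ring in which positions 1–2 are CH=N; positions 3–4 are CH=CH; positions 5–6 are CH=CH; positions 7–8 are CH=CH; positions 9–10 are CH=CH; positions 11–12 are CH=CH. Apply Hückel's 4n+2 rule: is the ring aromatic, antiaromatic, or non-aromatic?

All ring atoms are sp² and supply a p orbital to the ring (every atom in a ring double bond is sp² and brings one electron to the p orbital; each sp² =N– keeps its lone pair in-plane and puts one electron into the π system); the conjugation is uninterrupted.
Adding the contributions, 6 × 2 = 12 from the 6 double-bond units.
A 4n π count (12, n = 3) in a planar conjugated ring means antiaromatic.

Antiaromatic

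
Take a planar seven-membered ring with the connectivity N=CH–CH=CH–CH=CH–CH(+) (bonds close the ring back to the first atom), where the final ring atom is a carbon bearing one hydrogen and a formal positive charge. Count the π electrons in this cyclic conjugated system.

6

All ring atoms are sp² and supply a p orbital to the ring (each doubly-bonded ring atom is sp² with one p-orbital electron; each sp² =N– keeps its lone pair in-plane and puts one electron into the π system; the carbocation has an empty p orbital); the conjugation is uninterrupted.
Adding the contributions, 3 × 2 = 6 from the double-bond units + 0 from the CH(+) atom = 6.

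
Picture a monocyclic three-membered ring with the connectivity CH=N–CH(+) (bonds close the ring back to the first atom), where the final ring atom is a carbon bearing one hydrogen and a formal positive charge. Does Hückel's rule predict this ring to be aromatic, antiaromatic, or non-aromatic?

Aromatic

The p orbitals form a continuous loop: every atom in a ring double bond is sp² and brings one electron to the p orbital; each sp² =N– keeps its lone pair in-plane and puts one electron into the π system; the carbocation has an empty p orbital. The ring is fully conjugated.
Counting π electrons: 1 × 2 = 2 from the double-bond unit + 0 from the CH(+) atom = 2.
2 = 4(0) + 2, which satisfies Hückel's 4n+2 rule.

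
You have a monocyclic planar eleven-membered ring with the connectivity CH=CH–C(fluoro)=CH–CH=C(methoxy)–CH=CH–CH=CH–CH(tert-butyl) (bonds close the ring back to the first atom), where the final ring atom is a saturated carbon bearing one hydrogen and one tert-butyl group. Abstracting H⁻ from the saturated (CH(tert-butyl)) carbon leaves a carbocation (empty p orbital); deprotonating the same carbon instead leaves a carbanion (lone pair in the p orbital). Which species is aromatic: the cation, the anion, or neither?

The cation

Both ions have a continuous loop of p orbitals — each ring atom is sp².
Cation: 5 × 2 + 0 = 10 π electrons → 4(2)+2, aromatic.
Anion: 5 × 2 + 2 = 12 π electrons → 4(3), antiaromatic.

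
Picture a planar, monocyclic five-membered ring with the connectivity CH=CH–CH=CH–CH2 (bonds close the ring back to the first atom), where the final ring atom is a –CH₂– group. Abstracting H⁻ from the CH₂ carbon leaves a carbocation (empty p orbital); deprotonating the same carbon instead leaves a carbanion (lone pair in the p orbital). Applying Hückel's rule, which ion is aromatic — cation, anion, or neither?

In either ion the ring is fully conjugated: every atom, including the new sp² carbon, supplies a p orbital.
Cation: 2 × 2 + 0 = 4 π electrons → 4(1), antiaromatic.
Anion: 2 × 2 + 2 = 6 π electrons → 4(1)+2, aromatic.

The anion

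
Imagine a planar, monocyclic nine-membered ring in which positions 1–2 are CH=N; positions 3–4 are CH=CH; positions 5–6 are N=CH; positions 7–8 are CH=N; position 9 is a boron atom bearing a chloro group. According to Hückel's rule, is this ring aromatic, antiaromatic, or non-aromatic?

Check conjugation: each doubly-bonded ring atom is sp² with one p-orbital electron; each =N– nitrogen is pyridine-type (lone pair in the sp² plane, one electron in the p orbital); the boron has an empty p orbital — every position has a p orbital, so the cyclic π system is continuous.
Counting π electrons: 4 × 2 = 8 from the double-bond units + 0 from the B(chloro) atom = 8.
8 is a 4n count (n = 2), so the planar conjugated ring is antiaromatic.

Antiaromatic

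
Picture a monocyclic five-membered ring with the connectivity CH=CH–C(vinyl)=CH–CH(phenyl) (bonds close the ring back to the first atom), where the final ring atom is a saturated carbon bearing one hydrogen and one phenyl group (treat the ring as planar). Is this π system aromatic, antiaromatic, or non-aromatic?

Non-aromatic

Because that saturated carbon is sp³ and has no p orbital in the ring π system at the CH(phenyl) position, the π system cannot extend all the way around the ring.
A ring that is not fully conjugated cannot be aromatic or antiaromatic regardless of its π-electron count.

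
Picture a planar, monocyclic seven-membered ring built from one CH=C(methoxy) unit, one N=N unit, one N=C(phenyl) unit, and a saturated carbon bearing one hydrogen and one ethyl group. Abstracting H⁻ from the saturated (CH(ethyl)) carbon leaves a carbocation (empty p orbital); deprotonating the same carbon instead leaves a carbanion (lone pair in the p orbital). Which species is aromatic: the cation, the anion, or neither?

The cation

In both ions every ring atom is sp² and contributes a p orbital, so both rings are fully conjugated.
Cation: 3 × 2 + 0 = 6 π electrons → 4(1)+2, aromatic.
Anion: 3 × 2 + 2 = 8 π electrons → 4(2), antiaromatic.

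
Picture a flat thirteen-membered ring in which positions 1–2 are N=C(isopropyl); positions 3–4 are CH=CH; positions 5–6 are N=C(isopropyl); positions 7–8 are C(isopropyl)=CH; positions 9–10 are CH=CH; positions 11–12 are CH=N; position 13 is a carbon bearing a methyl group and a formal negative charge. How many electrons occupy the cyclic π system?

Check conjugation: every atom in a ring double bond is sp² and brings one electron to the p orbital; the doubly-bonded nitrogens are pyridine-type — their lone pairs lie in the ring plane, leaving one electron in the p orbital; the carbanion's lone pair occupies the p orbital — every position has a p orbital, so the cyclic π system is continuous.
Adding the contributions, 6 × 2 = 12 from the double-bond units + 2 from the C(methyl)(-) atom = 14.

14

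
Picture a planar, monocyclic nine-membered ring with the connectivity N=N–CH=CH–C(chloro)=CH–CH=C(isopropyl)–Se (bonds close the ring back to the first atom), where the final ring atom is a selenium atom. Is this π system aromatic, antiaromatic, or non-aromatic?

Aromatic

All ring atoms are sp² and supply a p orbital to the ring (the double-bond atoms are sp², each contributing one p electron; the doubly-bonded nitrogens are pyridine-type — their lone pairs lie in the ring plane, leaving one electron in the p orbital; the selenium donates one lone pair from its p orbital); the conjugation is uninterrupted.
π-electron count: 4 × 2 = 8 from the double-bond units + 2 from the Se atom = 10.
That gives a 4n+2 count (10, n = 2).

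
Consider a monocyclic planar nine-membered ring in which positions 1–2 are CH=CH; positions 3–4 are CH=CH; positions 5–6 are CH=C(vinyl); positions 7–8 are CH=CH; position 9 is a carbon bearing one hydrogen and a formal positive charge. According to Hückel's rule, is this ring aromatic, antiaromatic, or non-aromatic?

Check conjugation: the double-bond atoms are sp², each contributing one p electron; the carbocation has an empty p orbital — every position has a p orbital, so the cyclic π system is continuous.
Adding the contributions, 4 × 2 = 8 from the double-bond units + 0 from the CH(+) atom = 8.
With 8 = 4·2 π electrons, Hückel's rule classifies the planar ring as antiaromatic.

Antiaromatic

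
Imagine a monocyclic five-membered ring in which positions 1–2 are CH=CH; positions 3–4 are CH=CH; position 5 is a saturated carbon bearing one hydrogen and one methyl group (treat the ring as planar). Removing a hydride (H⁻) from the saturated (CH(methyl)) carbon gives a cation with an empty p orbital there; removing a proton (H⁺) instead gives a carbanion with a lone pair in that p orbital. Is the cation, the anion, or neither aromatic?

The anion

Once that carbon is sp², every ring atom has a p orbital and both ions are fully conjugated.
Cation: 2 × 2 + 0 = 4 π electrons → 4(1), antiaromatic.
Anion: 2 × 2 + 2 = 6 π electrons → 4(1)+2, aromatic.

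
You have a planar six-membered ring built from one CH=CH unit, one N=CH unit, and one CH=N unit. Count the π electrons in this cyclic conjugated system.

All ring atoms are sp² and supply a p orbital to the ring (every atom in a ring double bond is sp² and brings one electron to the p orbital; each =N– nitrogen is pyridine-type (lone pair in the sp² plane, one electron in the p orbital)); the conjugation is uninterrupted.
Tallying contributions gives 3 × 2 = 6 from the 3 double-bond units.

6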